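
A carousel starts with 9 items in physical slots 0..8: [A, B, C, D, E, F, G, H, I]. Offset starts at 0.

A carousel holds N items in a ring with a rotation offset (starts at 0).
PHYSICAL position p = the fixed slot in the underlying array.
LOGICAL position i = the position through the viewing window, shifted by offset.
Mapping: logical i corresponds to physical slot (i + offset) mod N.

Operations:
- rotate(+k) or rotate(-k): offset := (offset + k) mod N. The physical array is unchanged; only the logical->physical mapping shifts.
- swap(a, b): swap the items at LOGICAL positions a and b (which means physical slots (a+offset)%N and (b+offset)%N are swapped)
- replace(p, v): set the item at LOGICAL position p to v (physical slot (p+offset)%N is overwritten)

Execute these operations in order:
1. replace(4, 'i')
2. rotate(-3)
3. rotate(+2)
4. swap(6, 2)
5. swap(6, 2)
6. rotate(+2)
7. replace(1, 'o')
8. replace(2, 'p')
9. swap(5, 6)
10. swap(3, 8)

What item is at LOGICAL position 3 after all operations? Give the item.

Answer: A

Derivation:
After op 1 (replace(4, 'i')): offset=0, physical=[A,B,C,D,i,F,G,H,I], logical=[A,B,C,D,i,F,G,H,I]
After op 2 (rotate(-3)): offset=6, physical=[A,B,C,D,i,F,G,H,I], logical=[G,H,I,A,B,C,D,i,F]
After op 3 (rotate(+2)): offset=8, physical=[A,B,C,D,i,F,G,H,I], logical=[I,A,B,C,D,i,F,G,H]
After op 4 (swap(6, 2)): offset=8, physical=[A,F,C,D,i,B,G,H,I], logical=[I,A,F,C,D,i,B,G,H]
After op 5 (swap(6, 2)): offset=8, physical=[A,B,C,D,i,F,G,H,I], logical=[I,A,B,C,D,i,F,G,H]
After op 6 (rotate(+2)): offset=1, physical=[A,B,C,D,i,F,G,H,I], logical=[B,C,D,i,F,G,H,I,A]
After op 7 (replace(1, 'o')): offset=1, physical=[A,B,o,D,i,F,G,H,I], logical=[B,o,D,i,F,G,H,I,A]
After op 8 (replace(2, 'p')): offset=1, physical=[A,B,o,p,i,F,G,H,I], logical=[B,o,p,i,F,G,H,I,A]
After op 9 (swap(5, 6)): offset=1, physical=[A,B,o,p,i,F,H,G,I], logical=[B,o,p,i,F,H,G,I,A]
After op 10 (swap(3, 8)): offset=1, physical=[i,B,o,p,A,F,H,G,I], logical=[B,o,p,A,F,H,G,I,i]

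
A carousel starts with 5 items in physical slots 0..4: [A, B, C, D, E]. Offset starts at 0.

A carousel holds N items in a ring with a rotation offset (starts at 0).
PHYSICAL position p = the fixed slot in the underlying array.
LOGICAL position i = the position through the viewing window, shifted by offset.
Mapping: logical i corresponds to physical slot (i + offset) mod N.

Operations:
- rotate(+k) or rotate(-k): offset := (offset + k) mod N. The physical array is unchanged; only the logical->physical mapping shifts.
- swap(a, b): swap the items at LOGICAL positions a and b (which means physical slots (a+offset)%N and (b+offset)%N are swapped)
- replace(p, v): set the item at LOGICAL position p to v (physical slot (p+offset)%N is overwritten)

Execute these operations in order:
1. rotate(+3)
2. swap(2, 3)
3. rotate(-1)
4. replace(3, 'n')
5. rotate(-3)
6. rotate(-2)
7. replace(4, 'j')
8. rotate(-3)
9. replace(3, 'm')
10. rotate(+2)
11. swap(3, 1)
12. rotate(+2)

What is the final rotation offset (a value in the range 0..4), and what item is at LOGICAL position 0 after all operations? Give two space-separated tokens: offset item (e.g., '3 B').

Answer: 3 D

Derivation:
After op 1 (rotate(+3)): offset=3, physical=[A,B,C,D,E], logical=[D,E,A,B,C]
After op 2 (swap(2, 3)): offset=3, physical=[B,A,C,D,E], logical=[D,E,B,A,C]
After op 3 (rotate(-1)): offset=2, physical=[B,A,C,D,E], logical=[C,D,E,B,A]
After op 4 (replace(3, 'n')): offset=2, physical=[n,A,C,D,E], logical=[C,D,E,n,A]
After op 5 (rotate(-3)): offset=4, physical=[n,A,C,D,E], logical=[E,n,A,C,D]
After op 6 (rotate(-2)): offset=2, physical=[n,A,C,D,E], logical=[C,D,E,n,A]
After op 7 (replace(4, 'j')): offset=2, physical=[n,j,C,D,E], logical=[C,D,E,n,j]
After op 8 (rotate(-3)): offset=4, physical=[n,j,C,D,E], logical=[E,n,j,C,D]
After op 9 (replace(3, 'm')): offset=4, physical=[n,j,m,D,E], logical=[E,n,j,m,D]
After op 10 (rotate(+2)): offset=1, physical=[n,j,m,D,E], logical=[j,m,D,E,n]
After op 11 (swap(3, 1)): offset=1, physical=[n,j,E,D,m], logical=[j,E,D,m,n]
After op 12 (rotate(+2)): offset=3, physical=[n,j,E,D,m], logical=[D,m,n,j,E]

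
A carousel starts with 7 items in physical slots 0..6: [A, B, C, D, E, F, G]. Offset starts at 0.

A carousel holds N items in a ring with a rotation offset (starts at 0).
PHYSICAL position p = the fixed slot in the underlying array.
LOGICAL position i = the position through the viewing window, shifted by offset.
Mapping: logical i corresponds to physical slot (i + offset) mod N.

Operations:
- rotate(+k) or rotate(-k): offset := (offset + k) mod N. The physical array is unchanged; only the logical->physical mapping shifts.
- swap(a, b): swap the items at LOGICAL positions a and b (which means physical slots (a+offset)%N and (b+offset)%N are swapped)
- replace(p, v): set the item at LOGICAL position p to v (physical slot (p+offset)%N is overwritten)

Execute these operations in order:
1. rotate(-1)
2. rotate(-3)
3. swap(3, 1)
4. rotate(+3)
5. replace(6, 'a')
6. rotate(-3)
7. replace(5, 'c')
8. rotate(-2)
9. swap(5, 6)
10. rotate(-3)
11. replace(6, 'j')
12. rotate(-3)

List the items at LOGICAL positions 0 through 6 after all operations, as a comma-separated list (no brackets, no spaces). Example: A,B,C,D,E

Answer: C,D,j,a,A,E,c

Derivation:
After op 1 (rotate(-1)): offset=6, physical=[A,B,C,D,E,F,G], logical=[G,A,B,C,D,E,F]
After op 2 (rotate(-3)): offset=3, physical=[A,B,C,D,E,F,G], logical=[D,E,F,G,A,B,C]
After op 3 (swap(3, 1)): offset=3, physical=[A,B,C,D,G,F,E], logical=[D,G,F,E,A,B,C]
After op 4 (rotate(+3)): offset=6, physical=[A,B,C,D,G,F,E], logical=[E,A,B,C,D,G,F]
After op 5 (replace(6, 'a')): offset=6, physical=[A,B,C,D,G,a,E], logical=[E,A,B,C,D,G,a]
After op 6 (rotate(-3)): offset=3, physical=[A,B,C,D,G,a,E], logical=[D,G,a,E,A,B,C]
After op 7 (replace(5, 'c')): offset=3, physical=[A,c,C,D,G,a,E], logical=[D,G,a,E,A,c,C]
After op 8 (rotate(-2)): offset=1, physical=[A,c,C,D,G,a,E], logical=[c,C,D,G,a,E,A]
After op 9 (swap(5, 6)): offset=1, physical=[E,c,C,D,G,a,A], logical=[c,C,D,G,a,A,E]
After op 10 (rotate(-3)): offset=5, physical=[E,c,C,D,G,a,A], logical=[a,A,E,c,C,D,G]
After op 11 (replace(6, 'j')): offset=5, physical=[E,c,C,D,j,a,A], logical=[a,A,E,c,C,D,j]
After op 12 (rotate(-3)): offset=2, physical=[E,c,C,D,j,a,A], logical=[C,D,j,a,A,E,c]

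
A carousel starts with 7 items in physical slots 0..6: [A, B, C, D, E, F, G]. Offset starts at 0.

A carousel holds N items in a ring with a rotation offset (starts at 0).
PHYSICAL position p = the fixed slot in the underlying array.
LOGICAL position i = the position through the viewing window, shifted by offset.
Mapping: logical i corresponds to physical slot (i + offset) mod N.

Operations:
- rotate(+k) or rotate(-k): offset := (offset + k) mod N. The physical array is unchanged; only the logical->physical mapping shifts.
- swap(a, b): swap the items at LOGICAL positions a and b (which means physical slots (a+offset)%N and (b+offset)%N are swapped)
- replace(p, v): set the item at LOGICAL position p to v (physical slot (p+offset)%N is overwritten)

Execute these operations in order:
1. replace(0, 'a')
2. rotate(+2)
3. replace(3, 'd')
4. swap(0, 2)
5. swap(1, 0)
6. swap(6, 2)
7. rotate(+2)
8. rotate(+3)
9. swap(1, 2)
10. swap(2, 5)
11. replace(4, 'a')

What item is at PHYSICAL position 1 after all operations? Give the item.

After op 1 (replace(0, 'a')): offset=0, physical=[a,B,C,D,E,F,G], logical=[a,B,C,D,E,F,G]
After op 2 (rotate(+2)): offset=2, physical=[a,B,C,D,E,F,G], logical=[C,D,E,F,G,a,B]
After op 3 (replace(3, 'd')): offset=2, physical=[a,B,C,D,E,d,G], logical=[C,D,E,d,G,a,B]
After op 4 (swap(0, 2)): offset=2, physical=[a,B,E,D,C,d,G], logical=[E,D,C,d,G,a,B]
After op 5 (swap(1, 0)): offset=2, physical=[a,B,D,E,C,d,G], logical=[D,E,C,d,G,a,B]
After op 6 (swap(6, 2)): offset=2, physical=[a,C,D,E,B,d,G], logical=[D,E,B,d,G,a,C]
After op 7 (rotate(+2)): offset=4, physical=[a,C,D,E,B,d,G], logical=[B,d,G,a,C,D,E]
After op 8 (rotate(+3)): offset=0, physical=[a,C,D,E,B,d,G], logical=[a,C,D,E,B,d,G]
After op 9 (swap(1, 2)): offset=0, physical=[a,D,C,E,B,d,G], logical=[a,D,C,E,B,d,G]
After op 10 (swap(2, 5)): offset=0, physical=[a,D,d,E,B,C,G], logical=[a,D,d,E,B,C,G]
After op 11 (replace(4, 'a')): offset=0, physical=[a,D,d,E,a,C,G], logical=[a,D,d,E,a,C,G]

Answer: D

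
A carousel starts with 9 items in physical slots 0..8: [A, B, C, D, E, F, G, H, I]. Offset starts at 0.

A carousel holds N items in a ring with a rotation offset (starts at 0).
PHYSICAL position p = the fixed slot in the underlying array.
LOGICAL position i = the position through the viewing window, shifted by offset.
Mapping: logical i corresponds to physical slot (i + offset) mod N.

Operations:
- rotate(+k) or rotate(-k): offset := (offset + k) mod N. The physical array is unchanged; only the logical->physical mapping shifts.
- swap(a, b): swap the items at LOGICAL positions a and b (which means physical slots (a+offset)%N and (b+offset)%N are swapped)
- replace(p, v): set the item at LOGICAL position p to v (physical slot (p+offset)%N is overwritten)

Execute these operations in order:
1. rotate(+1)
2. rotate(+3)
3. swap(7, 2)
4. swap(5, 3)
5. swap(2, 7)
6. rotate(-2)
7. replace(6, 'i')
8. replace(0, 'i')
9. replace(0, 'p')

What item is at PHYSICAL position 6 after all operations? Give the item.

Answer: G

Derivation:
After op 1 (rotate(+1)): offset=1, physical=[A,B,C,D,E,F,G,H,I], logical=[B,C,D,E,F,G,H,I,A]
After op 2 (rotate(+3)): offset=4, physical=[A,B,C,D,E,F,G,H,I], logical=[E,F,G,H,I,A,B,C,D]
After op 3 (swap(7, 2)): offset=4, physical=[A,B,G,D,E,F,C,H,I], logical=[E,F,C,H,I,A,B,G,D]
After op 4 (swap(5, 3)): offset=4, physical=[H,B,G,D,E,F,C,A,I], logical=[E,F,C,A,I,H,B,G,D]
After op 5 (swap(2, 7)): offset=4, physical=[H,B,C,D,E,F,G,A,I], logical=[E,F,G,A,I,H,B,C,D]
After op 6 (rotate(-2)): offset=2, physical=[H,B,C,D,E,F,G,A,I], logical=[C,D,E,F,G,A,I,H,B]
After op 7 (replace(6, 'i')): offset=2, physical=[H,B,C,D,E,F,G,A,i], logical=[C,D,E,F,G,A,i,H,B]
After op 8 (replace(0, 'i')): offset=2, physical=[H,B,i,D,E,F,G,A,i], logical=[i,D,E,F,G,A,i,H,B]
After op 9 (replace(0, 'p')): offset=2, physical=[H,B,p,D,E,F,G,A,i], logical=[p,D,E,F,G,A,i,H,B]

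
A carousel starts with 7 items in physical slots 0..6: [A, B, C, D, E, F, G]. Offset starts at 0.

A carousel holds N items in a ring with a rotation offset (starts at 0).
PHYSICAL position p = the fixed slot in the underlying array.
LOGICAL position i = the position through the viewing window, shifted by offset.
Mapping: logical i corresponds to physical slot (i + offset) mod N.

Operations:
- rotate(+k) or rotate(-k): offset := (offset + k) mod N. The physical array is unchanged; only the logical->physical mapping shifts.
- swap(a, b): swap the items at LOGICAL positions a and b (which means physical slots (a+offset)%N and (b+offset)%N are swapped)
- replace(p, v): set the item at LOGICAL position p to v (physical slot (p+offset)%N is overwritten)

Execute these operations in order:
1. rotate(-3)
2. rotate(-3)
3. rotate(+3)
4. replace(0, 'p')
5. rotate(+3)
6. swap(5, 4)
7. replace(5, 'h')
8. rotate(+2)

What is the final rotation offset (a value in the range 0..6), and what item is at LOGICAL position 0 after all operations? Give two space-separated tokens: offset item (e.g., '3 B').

Answer: 2 C

Derivation:
After op 1 (rotate(-3)): offset=4, physical=[A,B,C,D,E,F,G], logical=[E,F,G,A,B,C,D]
After op 2 (rotate(-3)): offset=1, physical=[A,B,C,D,E,F,G], logical=[B,C,D,E,F,G,A]
After op 3 (rotate(+3)): offset=4, physical=[A,B,C,D,E,F,G], logical=[E,F,G,A,B,C,D]
After op 4 (replace(0, 'p')): offset=4, physical=[A,B,C,D,p,F,G], logical=[p,F,G,A,B,C,D]
After op 5 (rotate(+3)): offset=0, physical=[A,B,C,D,p,F,G], logical=[A,B,C,D,p,F,G]
After op 6 (swap(5, 4)): offset=0, physical=[A,B,C,D,F,p,G], logical=[A,B,C,D,F,p,G]
After op 7 (replace(5, 'h')): offset=0, physical=[A,B,C,D,F,h,G], logical=[A,B,C,D,F,h,G]
After op 8 (rotate(+2)): offset=2, physical=[A,B,C,D,F,h,G], logical=[C,D,F,h,G,A,B]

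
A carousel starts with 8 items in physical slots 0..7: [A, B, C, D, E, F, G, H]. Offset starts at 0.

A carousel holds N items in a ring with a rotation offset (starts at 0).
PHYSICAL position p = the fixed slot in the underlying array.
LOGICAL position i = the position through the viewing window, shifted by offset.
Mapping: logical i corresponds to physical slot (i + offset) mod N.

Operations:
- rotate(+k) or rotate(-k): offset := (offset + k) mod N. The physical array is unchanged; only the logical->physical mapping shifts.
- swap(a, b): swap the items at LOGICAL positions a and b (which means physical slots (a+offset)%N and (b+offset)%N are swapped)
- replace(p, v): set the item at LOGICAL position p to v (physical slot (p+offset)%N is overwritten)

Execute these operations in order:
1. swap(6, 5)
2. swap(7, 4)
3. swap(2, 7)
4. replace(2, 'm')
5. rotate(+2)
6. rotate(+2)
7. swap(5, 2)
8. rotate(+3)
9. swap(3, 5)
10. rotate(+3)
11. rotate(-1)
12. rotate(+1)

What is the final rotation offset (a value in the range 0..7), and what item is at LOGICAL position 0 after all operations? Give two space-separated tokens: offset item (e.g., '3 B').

After op 1 (swap(6, 5)): offset=0, physical=[A,B,C,D,E,G,F,H], logical=[A,B,C,D,E,G,F,H]
After op 2 (swap(7, 4)): offset=0, physical=[A,B,C,D,H,G,F,E], logical=[A,B,C,D,H,G,F,E]
After op 3 (swap(2, 7)): offset=0, physical=[A,B,E,D,H,G,F,C], logical=[A,B,E,D,H,G,F,C]
After op 4 (replace(2, 'm')): offset=0, physical=[A,B,m,D,H,G,F,C], logical=[A,B,m,D,H,G,F,C]
After op 5 (rotate(+2)): offset=2, physical=[A,B,m,D,H,G,F,C], logical=[m,D,H,G,F,C,A,B]
After op 6 (rotate(+2)): offset=4, physical=[A,B,m,D,H,G,F,C], logical=[H,G,F,C,A,B,m,D]
After op 7 (swap(5, 2)): offset=4, physical=[A,F,m,D,H,G,B,C], logical=[H,G,B,C,A,F,m,D]
After op 8 (rotate(+3)): offset=7, physical=[A,F,m,D,H,G,B,C], logical=[C,A,F,m,D,H,G,B]
After op 9 (swap(3, 5)): offset=7, physical=[A,F,H,D,m,G,B,C], logical=[C,A,F,H,D,m,G,B]
After op 10 (rotate(+3)): offset=2, physical=[A,F,H,D,m,G,B,C], logical=[H,D,m,G,B,C,A,F]
After op 11 (rotate(-1)): offset=1, physical=[A,F,H,D,m,G,B,C], logical=[F,H,D,m,G,B,C,A]
After op 12 (rotate(+1)): offset=2, physical=[A,F,H,D,m,G,B,C], logical=[H,D,m,G,B,C,A,F]

Answer: 2 H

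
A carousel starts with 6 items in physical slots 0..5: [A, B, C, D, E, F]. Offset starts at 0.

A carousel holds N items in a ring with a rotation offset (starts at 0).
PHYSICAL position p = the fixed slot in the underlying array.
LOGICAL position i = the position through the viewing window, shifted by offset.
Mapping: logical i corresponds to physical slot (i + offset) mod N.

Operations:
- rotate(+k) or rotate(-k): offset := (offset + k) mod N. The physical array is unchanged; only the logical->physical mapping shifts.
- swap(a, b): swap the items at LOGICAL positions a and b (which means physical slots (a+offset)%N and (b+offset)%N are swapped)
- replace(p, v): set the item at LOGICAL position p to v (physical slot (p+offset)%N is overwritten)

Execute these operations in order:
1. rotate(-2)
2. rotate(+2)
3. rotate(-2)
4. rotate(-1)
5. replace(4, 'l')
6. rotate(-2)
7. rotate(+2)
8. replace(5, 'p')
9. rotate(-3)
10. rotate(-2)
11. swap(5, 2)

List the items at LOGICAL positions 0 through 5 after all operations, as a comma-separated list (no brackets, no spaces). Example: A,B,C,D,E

Answer: E,F,D,l,p,A

Derivation:
After op 1 (rotate(-2)): offset=4, physical=[A,B,C,D,E,F], logical=[E,F,A,B,C,D]
After op 2 (rotate(+2)): offset=0, physical=[A,B,C,D,E,F], logical=[A,B,C,D,E,F]
After op 3 (rotate(-2)): offset=4, physical=[A,B,C,D,E,F], logical=[E,F,A,B,C,D]
After op 4 (rotate(-1)): offset=3, physical=[A,B,C,D,E,F], logical=[D,E,F,A,B,C]
After op 5 (replace(4, 'l')): offset=3, physical=[A,l,C,D,E,F], logical=[D,E,F,A,l,C]
After op 6 (rotate(-2)): offset=1, physical=[A,l,C,D,E,F], logical=[l,C,D,E,F,A]
After op 7 (rotate(+2)): offset=3, physical=[A,l,C,D,E,F], logical=[D,E,F,A,l,C]
After op 8 (replace(5, 'p')): offset=3, physical=[A,l,p,D,E,F], logical=[D,E,F,A,l,p]
After op 9 (rotate(-3)): offset=0, physical=[A,l,p,D,E,F], logical=[A,l,p,D,E,F]
After op 10 (rotate(-2)): offset=4, physical=[A,l,p,D,E,F], logical=[E,F,A,l,p,D]
After op 11 (swap(5, 2)): offset=4, physical=[D,l,p,A,E,F], logical=[E,F,D,l,p,A]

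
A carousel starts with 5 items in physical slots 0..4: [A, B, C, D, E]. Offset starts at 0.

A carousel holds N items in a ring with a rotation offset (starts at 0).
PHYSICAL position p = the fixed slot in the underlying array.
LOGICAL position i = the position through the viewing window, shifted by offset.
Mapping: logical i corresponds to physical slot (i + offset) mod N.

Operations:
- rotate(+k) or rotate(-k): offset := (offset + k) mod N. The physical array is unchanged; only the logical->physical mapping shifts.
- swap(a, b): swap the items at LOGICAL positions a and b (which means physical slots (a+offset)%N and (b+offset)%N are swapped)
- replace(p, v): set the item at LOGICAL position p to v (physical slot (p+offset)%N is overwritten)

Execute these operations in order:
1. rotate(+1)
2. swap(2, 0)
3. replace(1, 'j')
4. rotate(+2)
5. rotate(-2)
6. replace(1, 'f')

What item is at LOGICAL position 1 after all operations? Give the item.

After op 1 (rotate(+1)): offset=1, physical=[A,B,C,D,E], logical=[B,C,D,E,A]
After op 2 (swap(2, 0)): offset=1, physical=[A,D,C,B,E], logical=[D,C,B,E,A]
After op 3 (replace(1, 'j')): offset=1, physical=[A,D,j,B,E], logical=[D,j,B,E,A]
After op 4 (rotate(+2)): offset=3, physical=[A,D,j,B,E], logical=[B,E,A,D,j]
After op 5 (rotate(-2)): offset=1, physical=[A,D,j,B,E], logical=[D,j,B,E,A]
After op 6 (replace(1, 'f')): offset=1, physical=[A,D,f,B,E], logical=[D,f,B,E,A]

Answer: f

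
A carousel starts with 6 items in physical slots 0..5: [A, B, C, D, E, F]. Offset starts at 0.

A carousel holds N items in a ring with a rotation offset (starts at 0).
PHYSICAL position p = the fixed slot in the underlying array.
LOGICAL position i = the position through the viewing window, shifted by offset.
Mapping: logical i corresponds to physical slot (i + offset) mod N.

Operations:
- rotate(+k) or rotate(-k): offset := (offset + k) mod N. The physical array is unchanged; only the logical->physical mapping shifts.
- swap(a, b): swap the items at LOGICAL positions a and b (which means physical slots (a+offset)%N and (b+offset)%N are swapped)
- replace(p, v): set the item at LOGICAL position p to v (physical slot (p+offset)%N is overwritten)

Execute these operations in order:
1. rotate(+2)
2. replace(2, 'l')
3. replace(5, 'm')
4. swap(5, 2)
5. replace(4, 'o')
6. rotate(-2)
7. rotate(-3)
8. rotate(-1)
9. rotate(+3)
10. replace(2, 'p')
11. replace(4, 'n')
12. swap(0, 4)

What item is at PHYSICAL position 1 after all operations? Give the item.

Answer: p

Derivation:
After op 1 (rotate(+2)): offset=2, physical=[A,B,C,D,E,F], logical=[C,D,E,F,A,B]
After op 2 (replace(2, 'l')): offset=2, physical=[A,B,C,D,l,F], logical=[C,D,l,F,A,B]
After op 3 (replace(5, 'm')): offset=2, physical=[A,m,C,D,l,F], logical=[C,D,l,F,A,m]
After op 4 (swap(5, 2)): offset=2, physical=[A,l,C,D,m,F], logical=[C,D,m,F,A,l]
After op 5 (replace(4, 'o')): offset=2, physical=[o,l,C,D,m,F], logical=[C,D,m,F,o,l]
After op 6 (rotate(-2)): offset=0, physical=[o,l,C,D,m,F], logical=[o,l,C,D,m,F]
After op 7 (rotate(-3)): offset=3, physical=[o,l,C,D,m,F], logical=[D,m,F,o,l,C]
After op 8 (rotate(-1)): offset=2, physical=[o,l,C,D,m,F], logical=[C,D,m,F,o,l]
After op 9 (rotate(+3)): offset=5, physical=[o,l,C,D,m,F], logical=[F,o,l,C,D,m]
After op 10 (replace(2, 'p')): offset=5, physical=[o,p,C,D,m,F], logical=[F,o,p,C,D,m]
After op 11 (replace(4, 'n')): offset=5, physical=[o,p,C,n,m,F], logical=[F,o,p,C,n,m]
After op 12 (swap(0, 4)): offset=5, physical=[o,p,C,F,m,n], logical=[n,o,p,C,F,m]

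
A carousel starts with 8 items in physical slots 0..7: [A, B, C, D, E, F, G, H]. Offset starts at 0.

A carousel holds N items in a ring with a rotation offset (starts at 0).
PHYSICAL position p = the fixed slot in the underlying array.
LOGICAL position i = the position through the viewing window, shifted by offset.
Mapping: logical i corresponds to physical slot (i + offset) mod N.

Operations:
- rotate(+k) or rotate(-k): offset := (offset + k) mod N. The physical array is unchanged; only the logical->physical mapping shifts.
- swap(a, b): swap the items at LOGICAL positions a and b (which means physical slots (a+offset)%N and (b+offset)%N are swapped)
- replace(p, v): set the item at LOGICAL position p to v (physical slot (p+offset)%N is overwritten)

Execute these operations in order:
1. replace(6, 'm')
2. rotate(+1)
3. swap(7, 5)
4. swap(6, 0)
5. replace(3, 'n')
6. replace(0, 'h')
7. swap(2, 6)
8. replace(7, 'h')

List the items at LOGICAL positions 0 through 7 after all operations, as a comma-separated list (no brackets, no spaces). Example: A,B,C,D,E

After op 1 (replace(6, 'm')): offset=0, physical=[A,B,C,D,E,F,m,H], logical=[A,B,C,D,E,F,m,H]
After op 2 (rotate(+1)): offset=1, physical=[A,B,C,D,E,F,m,H], logical=[B,C,D,E,F,m,H,A]
After op 3 (swap(7, 5)): offset=1, physical=[m,B,C,D,E,F,A,H], logical=[B,C,D,E,F,A,H,m]
After op 4 (swap(6, 0)): offset=1, physical=[m,H,C,D,E,F,A,B], logical=[H,C,D,E,F,A,B,m]
After op 5 (replace(3, 'n')): offset=1, physical=[m,H,C,D,n,F,A,B], logical=[H,C,D,n,F,A,B,m]
After op 6 (replace(0, 'h')): offset=1, physical=[m,h,C,D,n,F,A,B], logical=[h,C,D,n,F,A,B,m]
After op 7 (swap(2, 6)): offset=1, physical=[m,h,C,B,n,F,A,D], logical=[h,C,B,n,F,A,D,m]
After op 8 (replace(7, 'h')): offset=1, physical=[h,h,C,B,n,F,A,D], logical=[h,C,B,n,F,A,D,h]

Answer: h,C,B,n,F,A,D,h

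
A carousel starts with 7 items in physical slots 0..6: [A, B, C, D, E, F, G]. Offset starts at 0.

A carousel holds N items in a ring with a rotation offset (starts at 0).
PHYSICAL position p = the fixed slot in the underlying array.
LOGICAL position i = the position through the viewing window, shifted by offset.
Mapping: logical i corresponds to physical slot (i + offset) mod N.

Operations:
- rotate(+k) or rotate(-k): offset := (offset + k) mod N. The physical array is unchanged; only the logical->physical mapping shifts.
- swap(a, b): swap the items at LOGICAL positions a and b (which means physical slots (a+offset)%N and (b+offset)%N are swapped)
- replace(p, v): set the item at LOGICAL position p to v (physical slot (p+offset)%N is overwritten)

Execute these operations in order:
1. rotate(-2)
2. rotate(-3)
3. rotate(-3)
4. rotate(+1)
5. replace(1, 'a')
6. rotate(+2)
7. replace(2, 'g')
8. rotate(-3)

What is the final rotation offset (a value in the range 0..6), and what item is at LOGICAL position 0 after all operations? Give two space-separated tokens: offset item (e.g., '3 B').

Answer: 6 G

Derivation:
After op 1 (rotate(-2)): offset=5, physical=[A,B,C,D,E,F,G], logical=[F,G,A,B,C,D,E]
After op 2 (rotate(-3)): offset=2, physical=[A,B,C,D,E,F,G], logical=[C,D,E,F,G,A,B]
After op 3 (rotate(-3)): offset=6, physical=[A,B,C,D,E,F,G], logical=[G,A,B,C,D,E,F]
After op 4 (rotate(+1)): offset=0, physical=[A,B,C,D,E,F,G], logical=[A,B,C,D,E,F,G]
After op 5 (replace(1, 'a')): offset=0, physical=[A,a,C,D,E,F,G], logical=[A,a,C,D,E,F,G]
After op 6 (rotate(+2)): offset=2, physical=[A,a,C,D,E,F,G], logical=[C,D,E,F,G,A,a]
After op 7 (replace(2, 'g')): offset=2, physical=[A,a,C,D,g,F,G], logical=[C,D,g,F,G,A,a]
After op 8 (rotate(-3)): offset=6, physical=[A,a,C,D,g,F,G], logical=[G,A,a,C,D,g,F]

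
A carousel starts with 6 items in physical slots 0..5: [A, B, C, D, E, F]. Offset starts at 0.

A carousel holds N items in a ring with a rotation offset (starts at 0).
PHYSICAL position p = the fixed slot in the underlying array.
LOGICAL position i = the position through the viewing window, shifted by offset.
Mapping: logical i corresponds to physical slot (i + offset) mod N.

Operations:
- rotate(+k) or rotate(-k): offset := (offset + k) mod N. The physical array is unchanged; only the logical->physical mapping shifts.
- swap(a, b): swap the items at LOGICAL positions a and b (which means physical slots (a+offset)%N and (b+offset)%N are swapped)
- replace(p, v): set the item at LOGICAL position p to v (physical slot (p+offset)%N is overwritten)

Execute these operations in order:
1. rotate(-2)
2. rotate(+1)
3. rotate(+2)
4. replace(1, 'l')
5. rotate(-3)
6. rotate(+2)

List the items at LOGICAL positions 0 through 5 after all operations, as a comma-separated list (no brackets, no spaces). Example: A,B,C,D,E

After op 1 (rotate(-2)): offset=4, physical=[A,B,C,D,E,F], logical=[E,F,A,B,C,D]
After op 2 (rotate(+1)): offset=5, physical=[A,B,C,D,E,F], logical=[F,A,B,C,D,E]
After op 3 (rotate(+2)): offset=1, physical=[A,B,C,D,E,F], logical=[B,C,D,E,F,A]
After op 4 (replace(1, 'l')): offset=1, physical=[A,B,l,D,E,F], logical=[B,l,D,E,F,A]
After op 5 (rotate(-3)): offset=4, physical=[A,B,l,D,E,F], logical=[E,F,A,B,l,D]
After op 6 (rotate(+2)): offset=0, physical=[A,B,l,D,E,F], logical=[A,B,l,D,E,F]

Answer: A,B,l,D,E,F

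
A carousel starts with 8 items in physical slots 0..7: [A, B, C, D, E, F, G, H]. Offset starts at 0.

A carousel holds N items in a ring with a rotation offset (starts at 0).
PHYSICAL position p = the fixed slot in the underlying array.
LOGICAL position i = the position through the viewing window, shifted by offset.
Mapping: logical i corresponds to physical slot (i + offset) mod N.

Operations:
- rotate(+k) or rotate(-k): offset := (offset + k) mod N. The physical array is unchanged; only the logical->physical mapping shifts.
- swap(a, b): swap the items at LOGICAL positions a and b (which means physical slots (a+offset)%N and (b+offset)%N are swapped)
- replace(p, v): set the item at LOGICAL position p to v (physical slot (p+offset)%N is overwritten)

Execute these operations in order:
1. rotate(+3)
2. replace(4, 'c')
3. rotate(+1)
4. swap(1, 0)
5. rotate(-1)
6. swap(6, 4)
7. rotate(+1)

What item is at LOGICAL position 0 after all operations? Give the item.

Answer: F

Derivation:
After op 1 (rotate(+3)): offset=3, physical=[A,B,C,D,E,F,G,H], logical=[D,E,F,G,H,A,B,C]
After op 2 (replace(4, 'c')): offset=3, physical=[A,B,C,D,E,F,G,c], logical=[D,E,F,G,c,A,B,C]
After op 3 (rotate(+1)): offset=4, physical=[A,B,C,D,E,F,G,c], logical=[E,F,G,c,A,B,C,D]
After op 4 (swap(1, 0)): offset=4, physical=[A,B,C,D,F,E,G,c], logical=[F,E,G,c,A,B,C,D]
After op 5 (rotate(-1)): offset=3, physical=[A,B,C,D,F,E,G,c], logical=[D,F,E,G,c,A,B,C]
After op 6 (swap(6, 4)): offset=3, physical=[A,c,C,D,F,E,G,B], logical=[D,F,E,G,B,A,c,C]
After op 7 (rotate(+1)): offset=4, physical=[A,c,C,D,F,E,G,B], logical=[F,E,G,B,A,c,C,D]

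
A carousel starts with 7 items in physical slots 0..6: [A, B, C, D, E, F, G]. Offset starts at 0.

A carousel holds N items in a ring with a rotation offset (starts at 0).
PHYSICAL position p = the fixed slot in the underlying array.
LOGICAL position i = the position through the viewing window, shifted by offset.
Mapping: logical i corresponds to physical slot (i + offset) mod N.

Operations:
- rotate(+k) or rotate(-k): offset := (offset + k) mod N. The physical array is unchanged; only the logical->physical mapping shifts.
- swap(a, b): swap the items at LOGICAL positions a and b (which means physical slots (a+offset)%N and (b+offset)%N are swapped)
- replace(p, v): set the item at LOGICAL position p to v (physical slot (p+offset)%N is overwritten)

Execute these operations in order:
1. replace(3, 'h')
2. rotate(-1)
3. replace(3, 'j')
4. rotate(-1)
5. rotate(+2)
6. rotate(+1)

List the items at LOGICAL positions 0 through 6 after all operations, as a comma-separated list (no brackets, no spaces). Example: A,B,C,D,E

Answer: B,j,h,E,F,G,A

Derivation:
After op 1 (replace(3, 'h')): offset=0, physical=[A,B,C,h,E,F,G], logical=[A,B,C,h,E,F,G]
After op 2 (rotate(-1)): offset=6, physical=[A,B,C,h,E,F,G], logical=[G,A,B,C,h,E,F]
After op 3 (replace(3, 'j')): offset=6, physical=[A,B,j,h,E,F,G], logical=[G,A,B,j,h,E,F]
After op 4 (rotate(-1)): offset=5, physical=[A,B,j,h,E,F,G], logical=[F,G,A,B,j,h,E]
After op 5 (rotate(+2)): offset=0, physical=[A,B,j,h,E,F,G], logical=[A,B,j,h,E,F,G]
After op 6 (rotate(+1)): offset=1, physical=[A,B,j,h,E,F,G], logical=[B,j,h,E,F,G,A]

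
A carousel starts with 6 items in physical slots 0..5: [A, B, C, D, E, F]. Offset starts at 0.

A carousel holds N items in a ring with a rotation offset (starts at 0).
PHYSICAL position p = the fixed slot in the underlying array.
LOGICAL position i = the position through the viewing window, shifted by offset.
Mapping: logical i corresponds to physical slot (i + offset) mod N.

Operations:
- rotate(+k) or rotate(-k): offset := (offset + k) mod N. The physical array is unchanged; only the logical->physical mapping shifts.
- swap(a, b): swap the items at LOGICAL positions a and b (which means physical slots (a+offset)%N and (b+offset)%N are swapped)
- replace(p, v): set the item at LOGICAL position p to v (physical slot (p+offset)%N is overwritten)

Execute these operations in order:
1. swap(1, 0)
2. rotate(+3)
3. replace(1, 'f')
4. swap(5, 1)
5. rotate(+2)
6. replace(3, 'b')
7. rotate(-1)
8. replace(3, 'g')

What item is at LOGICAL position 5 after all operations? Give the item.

After op 1 (swap(1, 0)): offset=0, physical=[B,A,C,D,E,F], logical=[B,A,C,D,E,F]
After op 2 (rotate(+3)): offset=3, physical=[B,A,C,D,E,F], logical=[D,E,F,B,A,C]
After op 3 (replace(1, 'f')): offset=3, physical=[B,A,C,D,f,F], logical=[D,f,F,B,A,C]
After op 4 (swap(5, 1)): offset=3, physical=[B,A,f,D,C,F], logical=[D,C,F,B,A,f]
After op 5 (rotate(+2)): offset=5, physical=[B,A,f,D,C,F], logical=[F,B,A,f,D,C]
After op 6 (replace(3, 'b')): offset=5, physical=[B,A,b,D,C,F], logical=[F,B,A,b,D,C]
After op 7 (rotate(-1)): offset=4, physical=[B,A,b,D,C,F], logical=[C,F,B,A,b,D]
After op 8 (replace(3, 'g')): offset=4, physical=[B,g,b,D,C,F], logical=[C,F,B,g,b,D]

Answer: D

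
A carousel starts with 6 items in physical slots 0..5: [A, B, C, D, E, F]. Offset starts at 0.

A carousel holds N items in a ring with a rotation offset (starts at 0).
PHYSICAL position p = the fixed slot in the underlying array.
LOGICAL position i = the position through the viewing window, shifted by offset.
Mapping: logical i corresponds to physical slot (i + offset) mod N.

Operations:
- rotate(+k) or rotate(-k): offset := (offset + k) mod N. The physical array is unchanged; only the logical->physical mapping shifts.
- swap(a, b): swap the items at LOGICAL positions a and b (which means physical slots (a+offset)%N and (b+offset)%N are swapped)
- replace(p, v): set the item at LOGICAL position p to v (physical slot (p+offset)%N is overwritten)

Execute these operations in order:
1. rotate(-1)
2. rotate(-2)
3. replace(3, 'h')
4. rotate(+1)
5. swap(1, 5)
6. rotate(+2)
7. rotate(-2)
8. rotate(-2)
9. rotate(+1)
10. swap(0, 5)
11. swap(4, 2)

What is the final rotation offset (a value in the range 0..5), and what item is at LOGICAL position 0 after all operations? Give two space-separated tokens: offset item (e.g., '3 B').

Answer: 3 C

Derivation:
After op 1 (rotate(-1)): offset=5, physical=[A,B,C,D,E,F], logical=[F,A,B,C,D,E]
After op 2 (rotate(-2)): offset=3, physical=[A,B,C,D,E,F], logical=[D,E,F,A,B,C]
After op 3 (replace(3, 'h')): offset=3, physical=[h,B,C,D,E,F], logical=[D,E,F,h,B,C]
After op 4 (rotate(+1)): offset=4, physical=[h,B,C,D,E,F], logical=[E,F,h,B,C,D]
After op 5 (swap(1, 5)): offset=4, physical=[h,B,C,F,E,D], logical=[E,D,h,B,C,F]
After op 6 (rotate(+2)): offset=0, physical=[h,B,C,F,E,D], logical=[h,B,C,F,E,D]
After op 7 (rotate(-2)): offset=4, physical=[h,B,C,F,E,D], logical=[E,D,h,B,C,F]
After op 8 (rotate(-2)): offset=2, physical=[h,B,C,F,E,D], logical=[C,F,E,D,h,B]
After op 9 (rotate(+1)): offset=3, physical=[h,B,C,F,E,D], logical=[F,E,D,h,B,C]
After op 10 (swap(0, 5)): offset=3, physical=[h,B,F,C,E,D], logical=[C,E,D,h,B,F]
After op 11 (swap(4, 2)): offset=3, physical=[h,D,F,C,E,B], logical=[C,E,B,h,D,F]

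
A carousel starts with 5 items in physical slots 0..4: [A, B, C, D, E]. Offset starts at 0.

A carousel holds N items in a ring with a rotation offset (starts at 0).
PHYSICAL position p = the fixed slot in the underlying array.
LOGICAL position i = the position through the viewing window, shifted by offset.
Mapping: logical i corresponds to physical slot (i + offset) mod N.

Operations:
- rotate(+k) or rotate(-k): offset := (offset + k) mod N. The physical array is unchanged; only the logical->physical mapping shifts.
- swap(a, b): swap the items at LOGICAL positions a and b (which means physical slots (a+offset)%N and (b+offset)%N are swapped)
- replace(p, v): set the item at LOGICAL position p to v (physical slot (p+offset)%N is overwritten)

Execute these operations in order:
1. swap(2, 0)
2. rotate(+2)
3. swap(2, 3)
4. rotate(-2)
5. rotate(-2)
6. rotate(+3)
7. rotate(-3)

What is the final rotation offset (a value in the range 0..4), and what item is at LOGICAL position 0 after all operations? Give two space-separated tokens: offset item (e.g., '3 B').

After op 1 (swap(2, 0)): offset=0, physical=[C,B,A,D,E], logical=[C,B,A,D,E]
After op 2 (rotate(+2)): offset=2, physical=[C,B,A,D,E], logical=[A,D,E,C,B]
After op 3 (swap(2, 3)): offset=2, physical=[E,B,A,D,C], logical=[A,D,C,E,B]
After op 4 (rotate(-2)): offset=0, physical=[E,B,A,D,C], logical=[E,B,A,D,C]
After op 5 (rotate(-2)): offset=3, physical=[E,B,A,D,C], logical=[D,C,E,B,A]
After op 6 (rotate(+3)): offset=1, physical=[E,B,A,D,C], logical=[B,A,D,C,E]
After op 7 (rotate(-3)): offset=3, physical=[E,B,A,D,C], logical=[D,C,E,B,A]

Answer: 3 D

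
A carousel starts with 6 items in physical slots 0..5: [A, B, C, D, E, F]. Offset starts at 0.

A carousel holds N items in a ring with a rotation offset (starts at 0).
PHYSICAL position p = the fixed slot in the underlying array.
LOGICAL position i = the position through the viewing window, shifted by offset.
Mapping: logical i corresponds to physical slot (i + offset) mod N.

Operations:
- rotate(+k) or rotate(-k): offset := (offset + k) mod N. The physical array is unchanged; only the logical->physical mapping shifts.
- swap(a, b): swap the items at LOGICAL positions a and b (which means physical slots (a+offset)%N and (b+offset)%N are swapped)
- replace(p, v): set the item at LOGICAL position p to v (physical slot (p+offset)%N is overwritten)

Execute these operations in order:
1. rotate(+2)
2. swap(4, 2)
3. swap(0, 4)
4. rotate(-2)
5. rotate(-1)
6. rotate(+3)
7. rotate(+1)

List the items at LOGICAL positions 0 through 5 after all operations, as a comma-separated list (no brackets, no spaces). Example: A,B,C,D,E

After op 1 (rotate(+2)): offset=2, physical=[A,B,C,D,E,F], logical=[C,D,E,F,A,B]
After op 2 (swap(4, 2)): offset=2, physical=[E,B,C,D,A,F], logical=[C,D,A,F,E,B]
After op 3 (swap(0, 4)): offset=2, physical=[C,B,E,D,A,F], logical=[E,D,A,F,C,B]
After op 4 (rotate(-2)): offset=0, physical=[C,B,E,D,A,F], logical=[C,B,E,D,A,F]
After op 5 (rotate(-1)): offset=5, physical=[C,B,E,D,A,F], logical=[F,C,B,E,D,A]
After op 6 (rotate(+3)): offset=2, physical=[C,B,E,D,A,F], logical=[E,D,A,F,C,B]
After op 7 (rotate(+1)): offset=3, physical=[C,B,E,D,A,F], logical=[D,A,F,C,B,E]

Answer: D,A,F,C,B,E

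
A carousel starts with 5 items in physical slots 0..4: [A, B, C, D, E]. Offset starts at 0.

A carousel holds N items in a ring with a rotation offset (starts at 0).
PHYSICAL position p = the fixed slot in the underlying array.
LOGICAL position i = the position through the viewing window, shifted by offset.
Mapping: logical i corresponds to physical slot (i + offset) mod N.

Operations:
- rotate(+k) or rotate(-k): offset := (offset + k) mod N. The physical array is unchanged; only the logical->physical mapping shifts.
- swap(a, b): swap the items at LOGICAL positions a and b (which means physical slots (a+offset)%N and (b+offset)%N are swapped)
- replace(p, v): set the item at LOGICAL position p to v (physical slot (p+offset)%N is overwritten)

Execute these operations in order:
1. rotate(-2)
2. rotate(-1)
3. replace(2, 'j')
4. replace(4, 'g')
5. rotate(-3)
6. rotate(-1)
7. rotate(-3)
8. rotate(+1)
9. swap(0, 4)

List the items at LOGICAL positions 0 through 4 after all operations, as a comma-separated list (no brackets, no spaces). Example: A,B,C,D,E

Answer: A,C,D,j,g

Derivation:
After op 1 (rotate(-2)): offset=3, physical=[A,B,C,D,E], logical=[D,E,A,B,C]
After op 2 (rotate(-1)): offset=2, physical=[A,B,C,D,E], logical=[C,D,E,A,B]
After op 3 (replace(2, 'j')): offset=2, physical=[A,B,C,D,j], logical=[C,D,j,A,B]
After op 4 (replace(4, 'g')): offset=2, physical=[A,g,C,D,j], logical=[C,D,j,A,g]
After op 5 (rotate(-3)): offset=4, physical=[A,g,C,D,j], logical=[j,A,g,C,D]
After op 6 (rotate(-1)): offset=3, physical=[A,g,C,D,j], logical=[D,j,A,g,C]
After op 7 (rotate(-3)): offset=0, physical=[A,g,C,D,j], logical=[A,g,C,D,j]
After op 8 (rotate(+1)): offset=1, physical=[A,g,C,D,j], logical=[g,C,D,j,A]
After op 9 (swap(0, 4)): offset=1, physical=[g,A,C,D,j], logical=[A,C,D,j,g]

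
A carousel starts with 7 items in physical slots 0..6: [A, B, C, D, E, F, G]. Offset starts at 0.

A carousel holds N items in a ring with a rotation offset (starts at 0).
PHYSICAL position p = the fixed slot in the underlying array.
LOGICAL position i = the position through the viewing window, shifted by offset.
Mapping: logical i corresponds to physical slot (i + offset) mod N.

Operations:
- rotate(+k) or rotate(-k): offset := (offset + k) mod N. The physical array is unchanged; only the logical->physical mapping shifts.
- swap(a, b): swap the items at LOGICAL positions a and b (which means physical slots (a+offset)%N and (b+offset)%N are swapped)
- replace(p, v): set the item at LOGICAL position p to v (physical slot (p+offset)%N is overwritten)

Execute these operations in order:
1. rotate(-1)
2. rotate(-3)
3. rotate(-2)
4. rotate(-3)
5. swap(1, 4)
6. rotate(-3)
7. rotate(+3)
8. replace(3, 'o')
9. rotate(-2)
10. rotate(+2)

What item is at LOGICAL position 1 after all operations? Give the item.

After op 1 (rotate(-1)): offset=6, physical=[A,B,C,D,E,F,G], logical=[G,A,B,C,D,E,F]
After op 2 (rotate(-3)): offset=3, physical=[A,B,C,D,E,F,G], logical=[D,E,F,G,A,B,C]
After op 3 (rotate(-2)): offset=1, physical=[A,B,C,D,E,F,G], logical=[B,C,D,E,F,G,A]
After op 4 (rotate(-3)): offset=5, physical=[A,B,C,D,E,F,G], logical=[F,G,A,B,C,D,E]
After op 5 (swap(1, 4)): offset=5, physical=[A,B,G,D,E,F,C], logical=[F,C,A,B,G,D,E]
After op 6 (rotate(-3)): offset=2, physical=[A,B,G,D,E,F,C], logical=[G,D,E,F,C,A,B]
After op 7 (rotate(+3)): offset=5, physical=[A,B,G,D,E,F,C], logical=[F,C,A,B,G,D,E]
After op 8 (replace(3, 'o')): offset=5, physical=[A,o,G,D,E,F,C], logical=[F,C,A,o,G,D,E]
After op 9 (rotate(-2)): offset=3, physical=[A,o,G,D,E,F,C], logical=[D,E,F,C,A,o,G]
After op 10 (rotate(+2)): offset=5, physical=[A,o,G,D,E,F,C], logical=[F,C,A,o,G,D,E]

Answer: C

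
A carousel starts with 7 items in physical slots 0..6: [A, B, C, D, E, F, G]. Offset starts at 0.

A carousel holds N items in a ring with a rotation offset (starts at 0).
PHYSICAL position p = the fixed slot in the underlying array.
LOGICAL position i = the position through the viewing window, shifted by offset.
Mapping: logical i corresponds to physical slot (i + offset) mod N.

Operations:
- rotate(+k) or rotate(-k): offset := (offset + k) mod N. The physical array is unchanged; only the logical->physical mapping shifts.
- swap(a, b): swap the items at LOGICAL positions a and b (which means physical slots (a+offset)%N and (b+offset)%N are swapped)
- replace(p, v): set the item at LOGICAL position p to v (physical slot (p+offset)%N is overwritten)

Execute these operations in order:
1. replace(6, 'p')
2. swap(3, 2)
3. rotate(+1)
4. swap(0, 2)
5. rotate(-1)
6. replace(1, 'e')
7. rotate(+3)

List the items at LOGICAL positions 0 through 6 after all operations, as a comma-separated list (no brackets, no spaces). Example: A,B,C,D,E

Answer: B,E,F,p,A,e,D

Derivation:
After op 1 (replace(6, 'p')): offset=0, physical=[A,B,C,D,E,F,p], logical=[A,B,C,D,E,F,p]
After op 2 (swap(3, 2)): offset=0, physical=[A,B,D,C,E,F,p], logical=[A,B,D,C,E,F,p]
After op 3 (rotate(+1)): offset=1, physical=[A,B,D,C,E,F,p], logical=[B,D,C,E,F,p,A]
After op 4 (swap(0, 2)): offset=1, physical=[A,C,D,B,E,F,p], logical=[C,D,B,E,F,p,A]
After op 5 (rotate(-1)): offset=0, physical=[A,C,D,B,E,F,p], logical=[A,C,D,B,E,F,p]
After op 6 (replace(1, 'e')): offset=0, physical=[A,e,D,B,E,F,p], logical=[A,e,D,B,E,F,p]
After op 7 (rotate(+3)): offset=3, physical=[A,e,D,B,E,F,p], logical=[B,E,F,p,A,e,D]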